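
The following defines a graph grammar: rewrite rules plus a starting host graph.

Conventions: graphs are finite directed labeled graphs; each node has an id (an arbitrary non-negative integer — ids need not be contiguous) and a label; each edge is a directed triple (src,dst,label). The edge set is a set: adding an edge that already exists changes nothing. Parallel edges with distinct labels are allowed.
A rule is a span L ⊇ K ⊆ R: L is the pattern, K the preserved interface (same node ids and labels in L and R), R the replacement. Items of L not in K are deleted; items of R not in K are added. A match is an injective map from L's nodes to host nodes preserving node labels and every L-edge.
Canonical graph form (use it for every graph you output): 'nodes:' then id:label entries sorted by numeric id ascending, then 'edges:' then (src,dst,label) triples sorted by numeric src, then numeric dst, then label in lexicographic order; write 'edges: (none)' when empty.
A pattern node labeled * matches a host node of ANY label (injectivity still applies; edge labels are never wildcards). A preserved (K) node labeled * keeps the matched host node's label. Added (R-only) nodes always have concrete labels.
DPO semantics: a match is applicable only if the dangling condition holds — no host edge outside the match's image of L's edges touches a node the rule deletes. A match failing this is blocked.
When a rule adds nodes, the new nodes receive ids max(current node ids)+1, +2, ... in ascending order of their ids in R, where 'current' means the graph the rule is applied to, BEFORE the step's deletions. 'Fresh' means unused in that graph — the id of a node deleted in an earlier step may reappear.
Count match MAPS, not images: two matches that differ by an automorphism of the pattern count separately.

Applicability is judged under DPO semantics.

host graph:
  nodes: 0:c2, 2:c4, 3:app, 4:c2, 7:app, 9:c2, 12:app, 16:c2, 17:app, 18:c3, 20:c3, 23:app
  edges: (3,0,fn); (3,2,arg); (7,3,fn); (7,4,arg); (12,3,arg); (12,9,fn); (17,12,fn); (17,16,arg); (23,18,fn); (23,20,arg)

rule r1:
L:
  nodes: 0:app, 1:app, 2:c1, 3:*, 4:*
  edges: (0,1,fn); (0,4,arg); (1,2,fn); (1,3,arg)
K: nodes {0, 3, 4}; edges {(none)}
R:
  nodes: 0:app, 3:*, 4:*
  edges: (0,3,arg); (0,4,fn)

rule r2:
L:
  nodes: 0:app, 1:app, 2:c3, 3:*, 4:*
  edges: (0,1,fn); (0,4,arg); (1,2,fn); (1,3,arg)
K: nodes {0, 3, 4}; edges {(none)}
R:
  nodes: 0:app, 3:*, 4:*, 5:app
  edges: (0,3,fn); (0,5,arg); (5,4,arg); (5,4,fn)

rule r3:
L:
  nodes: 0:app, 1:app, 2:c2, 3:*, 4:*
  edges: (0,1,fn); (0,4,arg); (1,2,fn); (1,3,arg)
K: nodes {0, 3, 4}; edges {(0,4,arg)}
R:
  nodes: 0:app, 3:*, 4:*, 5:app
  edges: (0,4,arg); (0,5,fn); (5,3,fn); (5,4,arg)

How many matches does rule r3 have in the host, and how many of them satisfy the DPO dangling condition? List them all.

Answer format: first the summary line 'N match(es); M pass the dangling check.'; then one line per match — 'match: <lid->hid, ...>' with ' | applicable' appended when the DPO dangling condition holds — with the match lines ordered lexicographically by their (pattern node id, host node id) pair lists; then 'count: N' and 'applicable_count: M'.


2 match(es); 1 pass the dangling check.
match: 0->7, 1->3, 2->0, 3->2, 4->4
match: 0->17, 1->12, 2->9, 3->3, 4->16 | applicable
count: 2
applicable_count: 1


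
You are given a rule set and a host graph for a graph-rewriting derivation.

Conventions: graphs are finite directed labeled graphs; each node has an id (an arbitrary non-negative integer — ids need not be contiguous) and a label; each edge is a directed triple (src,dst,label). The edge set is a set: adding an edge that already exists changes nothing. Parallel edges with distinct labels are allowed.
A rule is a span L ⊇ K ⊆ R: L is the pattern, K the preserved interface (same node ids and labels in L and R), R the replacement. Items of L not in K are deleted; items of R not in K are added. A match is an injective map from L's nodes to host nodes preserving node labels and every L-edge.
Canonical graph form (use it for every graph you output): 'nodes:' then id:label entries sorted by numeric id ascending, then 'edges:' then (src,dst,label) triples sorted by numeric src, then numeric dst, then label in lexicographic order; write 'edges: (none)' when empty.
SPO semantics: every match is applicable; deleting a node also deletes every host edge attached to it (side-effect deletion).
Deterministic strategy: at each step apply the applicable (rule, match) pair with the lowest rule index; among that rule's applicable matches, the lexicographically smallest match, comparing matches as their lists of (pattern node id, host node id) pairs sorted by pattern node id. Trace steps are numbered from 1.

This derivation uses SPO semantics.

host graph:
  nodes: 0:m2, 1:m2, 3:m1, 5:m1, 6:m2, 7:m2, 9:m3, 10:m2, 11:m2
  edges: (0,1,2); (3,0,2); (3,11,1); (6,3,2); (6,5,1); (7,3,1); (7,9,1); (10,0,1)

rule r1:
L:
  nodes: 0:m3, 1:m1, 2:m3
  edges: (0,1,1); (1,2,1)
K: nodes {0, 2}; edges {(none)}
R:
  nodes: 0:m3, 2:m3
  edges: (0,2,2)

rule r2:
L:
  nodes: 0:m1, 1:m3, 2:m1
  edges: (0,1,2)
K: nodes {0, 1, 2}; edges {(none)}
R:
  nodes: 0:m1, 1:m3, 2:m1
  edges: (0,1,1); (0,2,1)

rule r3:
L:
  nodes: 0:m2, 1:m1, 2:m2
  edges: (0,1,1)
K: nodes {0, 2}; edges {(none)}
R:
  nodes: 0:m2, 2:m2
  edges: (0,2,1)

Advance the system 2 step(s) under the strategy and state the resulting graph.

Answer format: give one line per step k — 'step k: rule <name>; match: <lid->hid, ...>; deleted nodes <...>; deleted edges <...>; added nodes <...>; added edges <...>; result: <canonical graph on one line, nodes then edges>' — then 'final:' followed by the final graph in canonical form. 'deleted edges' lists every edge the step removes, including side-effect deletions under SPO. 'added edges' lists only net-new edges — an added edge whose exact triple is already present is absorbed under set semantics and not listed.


step 1: rule r3; match: 0->6, 1->5, 2->0; deleted nodes 5; deleted edges (6,5,1); added nodes (none); added edges (6,0,1); result: nodes: 0:m2, 1:m2, 3:m1, 6:m2, 7:m2, 9:m3, 10:m2, 11:m2 edges: (0,1,2); (3,0,2); (3,11,1); (6,0,1); (6,3,2); (7,3,1); (7,9,1); (10,0,1)
step 2: rule r3; match: 0->7, 1->3, 2->0; deleted nodes 3; deleted edges (3,0,2); (3,11,1); (6,3,2); (7,3,1); added nodes (none); added edges (7,0,1); result: nodes: 0:m2, 1:m2, 6:m2, 7:m2, 9:m3, 10:m2, 11:m2 edges: (0,1,2); (6,0,1); (7,0,1); (7,9,1); (10,0,1)
final:
nodes: 0:m2, 1:m2, 6:m2, 7:m2, 9:m3, 10:m2, 11:m2
edges: (0,1,2); (6,0,1); (7,0,1); (7,9,1); (10,0,1)


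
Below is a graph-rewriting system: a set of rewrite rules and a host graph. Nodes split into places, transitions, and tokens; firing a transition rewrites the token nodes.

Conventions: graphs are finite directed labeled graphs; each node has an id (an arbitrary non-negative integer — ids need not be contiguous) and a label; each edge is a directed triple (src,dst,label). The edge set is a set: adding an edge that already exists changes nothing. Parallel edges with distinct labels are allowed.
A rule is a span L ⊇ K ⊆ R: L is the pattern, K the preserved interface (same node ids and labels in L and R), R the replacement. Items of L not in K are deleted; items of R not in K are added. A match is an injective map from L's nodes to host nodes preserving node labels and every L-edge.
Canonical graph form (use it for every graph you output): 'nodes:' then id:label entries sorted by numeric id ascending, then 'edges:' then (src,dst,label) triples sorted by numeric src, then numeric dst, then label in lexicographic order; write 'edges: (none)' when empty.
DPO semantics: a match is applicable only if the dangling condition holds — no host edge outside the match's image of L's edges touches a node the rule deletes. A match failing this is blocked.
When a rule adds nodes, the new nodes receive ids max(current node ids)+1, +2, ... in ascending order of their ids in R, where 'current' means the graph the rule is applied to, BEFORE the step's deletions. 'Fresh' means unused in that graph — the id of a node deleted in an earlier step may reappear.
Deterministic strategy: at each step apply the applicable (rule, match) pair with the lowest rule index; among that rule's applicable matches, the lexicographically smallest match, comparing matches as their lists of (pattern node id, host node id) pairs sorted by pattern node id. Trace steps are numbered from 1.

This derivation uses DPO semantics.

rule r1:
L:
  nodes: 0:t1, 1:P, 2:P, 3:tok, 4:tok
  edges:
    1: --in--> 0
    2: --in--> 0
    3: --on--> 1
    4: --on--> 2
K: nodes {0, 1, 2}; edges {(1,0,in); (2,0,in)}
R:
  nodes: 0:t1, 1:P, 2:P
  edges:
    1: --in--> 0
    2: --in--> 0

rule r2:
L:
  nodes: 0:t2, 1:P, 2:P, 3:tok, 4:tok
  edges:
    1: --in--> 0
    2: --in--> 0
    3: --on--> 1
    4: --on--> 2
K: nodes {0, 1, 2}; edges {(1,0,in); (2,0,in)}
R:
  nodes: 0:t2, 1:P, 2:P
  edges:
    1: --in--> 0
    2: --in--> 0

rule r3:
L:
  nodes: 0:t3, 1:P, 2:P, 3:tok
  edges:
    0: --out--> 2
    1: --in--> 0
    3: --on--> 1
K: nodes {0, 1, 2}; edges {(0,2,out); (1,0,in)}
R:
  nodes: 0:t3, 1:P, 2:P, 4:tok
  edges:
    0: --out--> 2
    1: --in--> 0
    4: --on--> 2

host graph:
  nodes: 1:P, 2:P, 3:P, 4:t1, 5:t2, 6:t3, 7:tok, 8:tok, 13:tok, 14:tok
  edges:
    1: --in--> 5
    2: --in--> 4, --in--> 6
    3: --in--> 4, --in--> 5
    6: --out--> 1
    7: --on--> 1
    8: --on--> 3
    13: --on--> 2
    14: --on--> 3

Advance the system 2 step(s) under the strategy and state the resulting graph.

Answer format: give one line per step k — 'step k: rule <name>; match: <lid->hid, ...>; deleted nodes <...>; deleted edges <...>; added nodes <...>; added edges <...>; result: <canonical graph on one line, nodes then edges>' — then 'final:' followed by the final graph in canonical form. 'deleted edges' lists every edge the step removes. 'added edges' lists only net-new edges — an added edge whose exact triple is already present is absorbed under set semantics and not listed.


step 1: rule r1; match: 0->4, 1->2, 2->3, 3->13, 4->8; deleted nodes 8, 13; deleted edges (8,3,on); (13,2,on); added nodes (none); added edges (none); result: nodes: 1:P, 2:P, 3:P, 4:t1, 5:t2, 6:t3, 7:tok, 14:tok edges: (1,5,in); (2,4,in); (2,6,in); (3,4,in); (3,5,in); (6,1,out); (7,1,on); (14,3,on)
step 2: rule r2; match: 0->5, 1->1, 2->3, 3->7, 4->14; deleted nodes 7, 14; deleted edges (7,1,on); (14,3,on); added nodes (none); added edges (none); result: nodes: 1:P, 2:P, 3:P, 4:t1, 5:t2, 6:t3 edges: (1,5,in); (2,4,in); (2,6,in); (3,4,in); (3,5,in); (6,1,out)
final:
nodes: 1:P, 2:P, 3:P, 4:t1, 5:t2, 6:t3
edges: (1,5,in); (2,4,in); (2,6,in); (3,4,in); (3,5,in); (6,1,out)


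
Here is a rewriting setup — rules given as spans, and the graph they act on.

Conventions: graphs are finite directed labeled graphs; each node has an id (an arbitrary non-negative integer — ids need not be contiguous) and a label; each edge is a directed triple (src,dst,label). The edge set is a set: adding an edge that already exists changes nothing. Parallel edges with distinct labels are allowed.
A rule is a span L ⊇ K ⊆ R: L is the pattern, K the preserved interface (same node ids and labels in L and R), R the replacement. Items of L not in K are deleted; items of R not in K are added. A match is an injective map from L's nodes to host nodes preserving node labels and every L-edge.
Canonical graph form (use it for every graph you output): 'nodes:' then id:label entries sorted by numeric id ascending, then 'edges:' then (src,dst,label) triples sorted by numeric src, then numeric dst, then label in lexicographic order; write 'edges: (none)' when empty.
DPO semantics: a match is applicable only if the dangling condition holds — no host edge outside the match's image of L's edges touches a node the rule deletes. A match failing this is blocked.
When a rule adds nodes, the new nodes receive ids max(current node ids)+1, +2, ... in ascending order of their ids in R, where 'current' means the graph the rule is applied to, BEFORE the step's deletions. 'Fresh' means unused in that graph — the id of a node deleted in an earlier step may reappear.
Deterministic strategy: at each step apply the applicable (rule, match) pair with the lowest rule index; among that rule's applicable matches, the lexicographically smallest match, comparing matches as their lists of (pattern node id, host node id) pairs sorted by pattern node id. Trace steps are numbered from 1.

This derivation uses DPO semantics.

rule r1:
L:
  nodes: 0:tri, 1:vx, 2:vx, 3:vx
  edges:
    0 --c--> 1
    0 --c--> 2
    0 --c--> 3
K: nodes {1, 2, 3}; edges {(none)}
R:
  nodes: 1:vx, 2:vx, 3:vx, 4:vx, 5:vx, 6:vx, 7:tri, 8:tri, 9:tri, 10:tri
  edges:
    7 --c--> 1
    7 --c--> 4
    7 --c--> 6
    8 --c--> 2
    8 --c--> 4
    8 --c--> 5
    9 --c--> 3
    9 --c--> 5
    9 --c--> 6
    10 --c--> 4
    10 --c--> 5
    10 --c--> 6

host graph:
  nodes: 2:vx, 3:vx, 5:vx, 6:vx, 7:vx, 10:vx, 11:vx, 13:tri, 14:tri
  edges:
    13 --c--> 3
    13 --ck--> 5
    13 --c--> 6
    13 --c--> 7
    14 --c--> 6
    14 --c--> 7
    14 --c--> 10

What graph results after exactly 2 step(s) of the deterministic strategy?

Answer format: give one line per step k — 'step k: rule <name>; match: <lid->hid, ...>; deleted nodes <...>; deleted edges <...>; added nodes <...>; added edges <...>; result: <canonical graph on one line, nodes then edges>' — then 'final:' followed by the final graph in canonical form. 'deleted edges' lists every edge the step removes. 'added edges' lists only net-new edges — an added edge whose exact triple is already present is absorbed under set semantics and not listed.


step 1: rule r1; match: 0->14, 1->6, 2->7, 3->10; deleted nodes 14; deleted edges (14,6,c); (14,7,c); (14,10,c); added nodes 15, 16, 17, 18, 19, 20, 21; added edges (18,6,c); (18,15,c); (18,17,c); (19,7,c); (19,15,c); (19,16,c); (20,10,c); (20,16,c); (20,17,c); (21,15,c); (21,16,c); (21,17,c); result: nodes: 2:vx, 3:vx, 5:vx, 6:vx, 7:vx, 10:vx, 11:vx, 13:tri, 15:vx, 16:vx, 17:vx, 18:tri, 19:tri, 20:tri, 21:tri edges: (13,3,c); (13,5,ck); (13,6,c); (13,7,c); (18,6,c); (18,15,c); (18,17,c); (19,7,c); (19,15,c); (19,16,c); (20,10,c); (20,16,c); (20,17,c); (21,15,c); (21,16,c); (21,17,c)
step 2: rule r1; match: 0->18, 1->6, 2->15, 3->17; deleted nodes 18; deleted edges (18,6,c); (18,15,c); (18,17,c); added nodes 22, 23, 24, 25, 26, 27, 28; added edges (25,6,c); (25,22,c); (25,24,c); (26,15,c); (26,22,c); (26,23,c); (27,17,c); (27,23,c); (27,24,c); (28,22,c); (28,23,c); (28,24,c); result: nodes: 2:vx, 3:vx, 5:vx, 6:vx, 7:vx, 10:vx, 11:vx, 13:tri, 15:vx, 16:vx, 17:vx, 19:tri, 20:tri, 21:tri, 22:vx, 23:vx, 24:vx, 25:tri, 26:tri, 27:tri, 28:tri edges: (13,3,c); (13,5,ck); (13,6,c); (13,7,c); (19,7,c); (19,15,c); (19,16,c); (20,10,c); (20,16,c); (20,17,c); (21,15,c); (21,16,c); (21,17,c); (25,6,c); (25,22,c); (25,24,c); (26,15,c); (26,22,c); (26,23,c); (27,17,c); (27,23,c); (27,24,c); (28,22,c); (28,23,c); (28,24,c)
final:
nodes: 2:vx, 3:vx, 5:vx, 6:vx, 7:vx, 10:vx, 11:vx, 13:tri, 15:vx, 16:vx, 17:vx, 19:tri, 20:tri, 21:tri, 22:vx, 23:vx, 24:vx, 25:tri, 26:tri, 27:tri, 28:tri
edges: (13,3,c); (13,5,ck); (13,6,c); (13,7,c); (19,7,c); (19,15,c); (19,16,c); (20,10,c); (20,16,c); (20,17,c); (21,15,c); (21,16,c); (21,17,c); (25,6,c); (25,22,c); (25,24,c); (26,15,c); (26,22,c); (26,23,c); (27,17,c); (27,23,c); (27,24,c); (28,22,c); (28,23,c); (28,24,c)


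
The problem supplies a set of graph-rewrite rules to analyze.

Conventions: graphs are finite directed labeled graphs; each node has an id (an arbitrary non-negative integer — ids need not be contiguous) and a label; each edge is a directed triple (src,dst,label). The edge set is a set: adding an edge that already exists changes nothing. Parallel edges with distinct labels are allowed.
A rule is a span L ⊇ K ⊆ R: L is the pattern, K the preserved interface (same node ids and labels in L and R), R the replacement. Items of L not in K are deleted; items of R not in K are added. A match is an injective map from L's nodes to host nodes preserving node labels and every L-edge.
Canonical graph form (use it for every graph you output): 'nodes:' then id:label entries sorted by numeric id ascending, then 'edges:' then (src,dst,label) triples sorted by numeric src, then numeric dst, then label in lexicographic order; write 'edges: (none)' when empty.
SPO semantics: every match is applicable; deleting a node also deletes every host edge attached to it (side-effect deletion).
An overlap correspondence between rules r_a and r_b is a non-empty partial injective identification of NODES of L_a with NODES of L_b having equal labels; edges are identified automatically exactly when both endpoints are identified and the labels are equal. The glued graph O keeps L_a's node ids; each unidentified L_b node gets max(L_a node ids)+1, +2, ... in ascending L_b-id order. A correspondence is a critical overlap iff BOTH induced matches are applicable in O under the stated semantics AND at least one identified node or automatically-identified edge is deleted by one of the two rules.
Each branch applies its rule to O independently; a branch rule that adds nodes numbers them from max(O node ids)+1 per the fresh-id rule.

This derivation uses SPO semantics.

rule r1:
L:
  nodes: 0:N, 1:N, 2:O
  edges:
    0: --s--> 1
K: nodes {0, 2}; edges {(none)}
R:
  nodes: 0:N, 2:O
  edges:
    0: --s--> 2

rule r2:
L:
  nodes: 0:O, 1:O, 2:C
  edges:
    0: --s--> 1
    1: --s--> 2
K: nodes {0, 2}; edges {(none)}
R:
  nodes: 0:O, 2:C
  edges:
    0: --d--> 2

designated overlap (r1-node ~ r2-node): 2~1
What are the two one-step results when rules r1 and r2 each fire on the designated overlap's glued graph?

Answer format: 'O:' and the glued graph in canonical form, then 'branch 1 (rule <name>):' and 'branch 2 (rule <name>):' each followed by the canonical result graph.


O:
nodes: 0:N, 1:N, 2:O, 3:O, 4:C
edges: (0,1,s); (2,4,s); (3,2,s)
branch 1 (rule r1):
nodes: 0:N, 2:O, 3:O, 4:C
edges: (0,2,s); (2,4,s); (3,2,s)
branch 2 (rule r2):
nodes: 0:N, 1:N, 3:O, 4:C
edges: (0,1,s); (3,4,d)


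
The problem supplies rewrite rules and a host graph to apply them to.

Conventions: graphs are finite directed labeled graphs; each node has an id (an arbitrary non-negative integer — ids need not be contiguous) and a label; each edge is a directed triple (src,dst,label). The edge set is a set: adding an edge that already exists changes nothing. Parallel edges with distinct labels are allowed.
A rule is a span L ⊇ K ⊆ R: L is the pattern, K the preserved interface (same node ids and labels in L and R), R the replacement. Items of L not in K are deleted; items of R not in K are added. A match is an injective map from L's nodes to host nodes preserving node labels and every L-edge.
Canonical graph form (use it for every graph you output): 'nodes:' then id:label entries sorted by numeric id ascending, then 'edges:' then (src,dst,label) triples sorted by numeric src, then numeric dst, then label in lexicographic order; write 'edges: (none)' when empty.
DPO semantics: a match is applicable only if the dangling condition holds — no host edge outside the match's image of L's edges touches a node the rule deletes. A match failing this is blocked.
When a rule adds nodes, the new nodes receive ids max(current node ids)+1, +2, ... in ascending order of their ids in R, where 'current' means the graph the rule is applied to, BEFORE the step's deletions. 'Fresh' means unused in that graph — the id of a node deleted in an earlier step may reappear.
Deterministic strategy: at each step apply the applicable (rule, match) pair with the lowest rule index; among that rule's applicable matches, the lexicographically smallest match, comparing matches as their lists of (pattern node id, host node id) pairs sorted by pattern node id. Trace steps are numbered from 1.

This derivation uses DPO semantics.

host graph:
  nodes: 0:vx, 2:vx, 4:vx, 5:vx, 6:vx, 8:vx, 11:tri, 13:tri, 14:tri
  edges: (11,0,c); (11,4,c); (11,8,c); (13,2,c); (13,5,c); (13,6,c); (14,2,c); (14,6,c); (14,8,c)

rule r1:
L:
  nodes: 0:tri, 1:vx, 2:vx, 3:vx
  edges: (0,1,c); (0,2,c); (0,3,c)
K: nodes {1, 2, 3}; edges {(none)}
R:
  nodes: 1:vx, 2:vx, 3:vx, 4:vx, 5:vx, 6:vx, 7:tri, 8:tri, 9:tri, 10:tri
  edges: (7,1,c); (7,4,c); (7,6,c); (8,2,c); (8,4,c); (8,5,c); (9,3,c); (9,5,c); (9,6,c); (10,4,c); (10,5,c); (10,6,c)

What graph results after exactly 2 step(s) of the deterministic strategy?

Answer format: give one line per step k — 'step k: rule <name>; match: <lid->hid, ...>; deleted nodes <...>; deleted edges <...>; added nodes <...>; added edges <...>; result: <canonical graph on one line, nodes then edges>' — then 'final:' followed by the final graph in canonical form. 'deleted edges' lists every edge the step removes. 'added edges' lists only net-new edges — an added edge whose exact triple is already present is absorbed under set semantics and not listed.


step 1: rule r1; match: 0->11, 1->0, 2->4, 3->8; deleted nodes 11; deleted edges (11,0,c); (11,4,c); (11,8,c); added nodes 15, 16, 17, 18, 19, 20, 21; added edges (18,0,c); (18,15,c); (18,17,c); (19,4,c); (19,15,c); (19,16,c); (20,8,c); (20,16,c); (20,17,c); (21,15,c); (21,16,c); (21,17,c); result: nodes: 0:vx, 2:vx, 4:vx, 5:vx, 6:vx, 8:vx, 13:tri, 14:tri, 15:vx, 16:vx, 17:vx, 18:tri, 19:tri, 20:tri, 21:tri edges: (13,2,c); (13,5,c); (13,6,c); (14,2,c); (14,6,c); (14,8,c); (18,0,c); (18,15,c); (18,17,c); (19,4,c); (19,15,c); (19,16,c); (20,8,c); (20,16,c); (20,17,c); (21,15,c); (21,16,c); (21,17,c)
step 2: rule r1; match: 0->13, 1->2, 2->5, 3->6; deleted nodes 13; deleted edges (13,2,c); (13,5,c); (13,6,c); added nodes 22, 23, 24, 25, 26, 27, 28; added edges (25,2,c); (25,22,c); (25,24,c); (26,5,c); (26,22,c); (26,23,c); (27,6,c); (27,23,c); (27,24,c); (28,22,c); (28,23,c); (28,24,c); result: nodes: 0:vx, 2:vx, 4:vx, 5:vx, 6:vx, 8:vx, 14:tri, 15:vx, 16:vx, 17:vx, 18:tri, 19:tri, 20:tri, 21:tri, 22:vx, 23:vx, 24:vx, 25:tri, 26:tri, 27:tri, 28:tri edges: (14,2,c); (14,6,c); (14,8,c); (18,0,c); (18,15,c); (18,17,c); (19,4,c); (19,15,c); (19,16,c); (20,8,c); (20,16,c); (20,17,c); (21,15,c); (21,16,c); (21,17,c); (25,2,c); (25,22,c); (25,24,c); (26,5,c); (26,22,c); (26,23,c); (27,6,c); (27,23,c); (27,24,c); (28,22,c); (28,23,c); (28,24,c)
final:
nodes: 0:vx, 2:vx, 4:vx, 5:vx, 6:vx, 8:vx, 14:tri, 15:vx, 16:vx, 17:vx, 18:tri, 19:tri, 20:tri, 21:tri, 22:vx, 23:vx, 24:vx, 25:tri, 26:tri, 27:tri, 28:tri
edges: (14,2,c); (14,6,c); (14,8,c); (18,0,c); (18,15,c); (18,17,c); (19,4,c); (19,15,c); (19,16,c); (20,8,c); (20,16,c); (20,17,c); (21,15,c); (21,16,c); (21,17,c); (25,2,c); (25,22,c); (25,24,c); (26,5,c); (26,22,c); (26,23,c); (27,6,c); (27,23,c); (27,24,c); (28,22,c); (28,23,c); (28,24,c)


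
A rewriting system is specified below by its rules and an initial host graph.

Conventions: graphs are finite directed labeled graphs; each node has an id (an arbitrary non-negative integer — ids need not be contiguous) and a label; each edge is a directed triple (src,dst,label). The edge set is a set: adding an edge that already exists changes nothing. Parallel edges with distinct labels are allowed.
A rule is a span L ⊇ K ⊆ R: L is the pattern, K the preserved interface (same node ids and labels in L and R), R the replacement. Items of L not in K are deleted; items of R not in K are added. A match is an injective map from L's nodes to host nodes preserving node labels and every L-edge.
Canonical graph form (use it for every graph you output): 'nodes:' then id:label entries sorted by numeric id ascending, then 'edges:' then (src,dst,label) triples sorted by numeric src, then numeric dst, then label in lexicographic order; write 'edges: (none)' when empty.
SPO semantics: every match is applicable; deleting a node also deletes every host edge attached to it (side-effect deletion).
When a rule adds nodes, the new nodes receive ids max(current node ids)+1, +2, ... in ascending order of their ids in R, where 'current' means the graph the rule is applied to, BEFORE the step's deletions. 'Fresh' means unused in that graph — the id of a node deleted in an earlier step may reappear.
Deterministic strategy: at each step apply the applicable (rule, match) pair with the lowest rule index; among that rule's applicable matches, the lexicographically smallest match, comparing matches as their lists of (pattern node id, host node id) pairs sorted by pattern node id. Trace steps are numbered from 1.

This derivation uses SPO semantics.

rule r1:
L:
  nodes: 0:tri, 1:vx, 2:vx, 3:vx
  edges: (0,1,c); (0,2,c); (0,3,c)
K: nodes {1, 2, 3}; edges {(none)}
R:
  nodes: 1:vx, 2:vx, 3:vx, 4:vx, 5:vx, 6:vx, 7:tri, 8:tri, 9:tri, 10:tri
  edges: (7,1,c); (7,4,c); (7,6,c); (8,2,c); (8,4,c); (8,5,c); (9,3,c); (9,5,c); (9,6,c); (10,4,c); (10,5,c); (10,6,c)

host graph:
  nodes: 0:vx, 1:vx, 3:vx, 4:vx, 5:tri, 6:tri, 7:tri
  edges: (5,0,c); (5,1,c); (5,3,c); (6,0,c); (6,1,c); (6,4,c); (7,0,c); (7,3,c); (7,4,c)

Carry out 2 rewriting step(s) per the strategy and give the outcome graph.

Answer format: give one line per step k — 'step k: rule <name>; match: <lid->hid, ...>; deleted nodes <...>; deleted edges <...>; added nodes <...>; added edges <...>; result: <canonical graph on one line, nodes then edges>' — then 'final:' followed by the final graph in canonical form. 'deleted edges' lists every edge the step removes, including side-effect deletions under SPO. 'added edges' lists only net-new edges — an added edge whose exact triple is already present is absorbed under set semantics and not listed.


step 1: rule r1; match: 0->5, 1->0, 2->1, 3->3; deleted nodes 5; deleted edges (5,0,c); (5,1,c); (5,3,c); added nodes 8, 9, 10, 11, 12, 13, 14; added edges (11,0,c); (11,8,c); (11,10,c); (12,1,c); (12,8,c); (12,9,c); (13,3,c); (13,9,c); (13,10,c); (14,8,c); (14,9,c); (14,10,c); result: nodes: 0:vx, 1:vx, 3:vx, 4:vx, 6:tri, 7:tri, 8:vx, 9:vx, 10:vx, 11:tri, 12:tri, 13:tri, 14:tri edges: (6,0,c); (6,1,c); (6,4,c); (7,0,c); (7,3,c); (7,4,c); (11,0,c); (11,8,c); (11,10,c); (12,1,c); (12,8,c); (12,9,c); (13,3,c); (13,9,c); (13,10,c); (14,8,c); (14,9,c); (14,10,c)
step 2: rule r1; match: 0->6, 1->0, 2->1, 3->4; deleted nodes 6; deleted edges (6,0,c); (6,1,c); (6,4,c); added nodes 15, 16, 17, 18, 19, 20, 21; added edges (18,0,c); (18,15,c); (18,17,c); (19,1,c); (19,15,c); (19,16,c); (20,4,c); (20,16,c); (20,17,c); (21,15,c); (21,16,c); (21,17,c); result: nodes: 0:vx, 1:vx, 3:vx, 4:vx, 7:tri, 8:vx, 9:vx, 10:vx, 11:tri, 12:tri, 13:tri, 14:tri, 15:vx, 16:vx, 17:vx, 18:tri, 19:tri, 20:tri, 21:tri edges: (7,0,c); (7,3,c); (7,4,c); (11,0,c); (11,8,c); (11,10,c); (12,1,c); (12,8,c); (12,9,c); (13,3,c); (13,9,c); (13,10,c); (14,8,c); (14,9,c); (14,10,c); (18,0,c); (18,15,c); (18,17,c); (19,1,c); (19,15,c); (19,16,c); (20,4,c); (20,16,c); (20,17,c); (21,15,c); (21,16,c); (21,17,c)
final:
nodes: 0:vx, 1:vx, 3:vx, 4:vx, 7:tri, 8:vx, 9:vx, 10:vx, 11:tri, 12:tri, 13:tri, 14:tri, 15:vx, 16:vx, 17:vx, 18:tri, 19:tri, 20:tri, 21:tri
edges: (7,0,c); (7,3,c); (7,4,c); (11,0,c); (11,8,c); (11,10,c); (12,1,c); (12,8,c); (12,9,c); (13,3,c); (13,9,c); (13,10,c); (14,8,c); (14,9,c); (14,10,c); (18,0,c); (18,15,c); (18,17,c); (19,1,c); (19,15,c); (19,16,c); (20,4,c); (20,16,c); (20,17,c); (21,15,c); (21,16,c); (21,17,c)


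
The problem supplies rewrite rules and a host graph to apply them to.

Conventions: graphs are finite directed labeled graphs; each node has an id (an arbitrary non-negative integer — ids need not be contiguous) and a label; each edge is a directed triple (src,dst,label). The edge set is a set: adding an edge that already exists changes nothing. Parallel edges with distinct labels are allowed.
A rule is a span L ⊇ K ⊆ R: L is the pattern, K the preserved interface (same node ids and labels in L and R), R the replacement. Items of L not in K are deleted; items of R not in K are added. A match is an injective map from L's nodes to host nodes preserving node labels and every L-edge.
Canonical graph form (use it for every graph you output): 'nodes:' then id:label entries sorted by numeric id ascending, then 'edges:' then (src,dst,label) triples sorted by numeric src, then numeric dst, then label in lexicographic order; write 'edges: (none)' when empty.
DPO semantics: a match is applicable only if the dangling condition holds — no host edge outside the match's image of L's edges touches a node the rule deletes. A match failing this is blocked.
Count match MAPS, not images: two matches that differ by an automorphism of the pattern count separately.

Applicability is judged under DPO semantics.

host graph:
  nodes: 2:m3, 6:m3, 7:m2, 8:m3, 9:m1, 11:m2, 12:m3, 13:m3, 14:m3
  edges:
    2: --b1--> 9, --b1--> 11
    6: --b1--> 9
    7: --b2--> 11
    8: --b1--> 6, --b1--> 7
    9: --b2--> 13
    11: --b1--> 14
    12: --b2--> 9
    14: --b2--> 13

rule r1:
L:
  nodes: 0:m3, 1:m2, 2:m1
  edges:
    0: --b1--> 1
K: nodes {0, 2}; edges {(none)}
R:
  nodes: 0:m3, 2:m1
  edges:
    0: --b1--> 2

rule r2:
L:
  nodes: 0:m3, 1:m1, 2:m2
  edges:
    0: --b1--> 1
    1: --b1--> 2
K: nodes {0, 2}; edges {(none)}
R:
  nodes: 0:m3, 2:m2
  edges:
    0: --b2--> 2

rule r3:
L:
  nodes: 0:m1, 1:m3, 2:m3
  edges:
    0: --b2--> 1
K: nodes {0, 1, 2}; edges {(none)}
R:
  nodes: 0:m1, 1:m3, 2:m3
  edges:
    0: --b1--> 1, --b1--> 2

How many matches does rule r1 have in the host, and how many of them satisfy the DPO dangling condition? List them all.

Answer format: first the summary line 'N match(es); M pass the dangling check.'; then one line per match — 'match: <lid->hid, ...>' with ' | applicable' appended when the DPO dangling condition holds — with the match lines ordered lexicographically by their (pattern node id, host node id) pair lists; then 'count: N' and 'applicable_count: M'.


2 match(es); 0 pass the dangling check.
match: 0->2, 1->11, 2->9
match: 0->8, 1->7, 2->9
count: 2
applicable_count: 0


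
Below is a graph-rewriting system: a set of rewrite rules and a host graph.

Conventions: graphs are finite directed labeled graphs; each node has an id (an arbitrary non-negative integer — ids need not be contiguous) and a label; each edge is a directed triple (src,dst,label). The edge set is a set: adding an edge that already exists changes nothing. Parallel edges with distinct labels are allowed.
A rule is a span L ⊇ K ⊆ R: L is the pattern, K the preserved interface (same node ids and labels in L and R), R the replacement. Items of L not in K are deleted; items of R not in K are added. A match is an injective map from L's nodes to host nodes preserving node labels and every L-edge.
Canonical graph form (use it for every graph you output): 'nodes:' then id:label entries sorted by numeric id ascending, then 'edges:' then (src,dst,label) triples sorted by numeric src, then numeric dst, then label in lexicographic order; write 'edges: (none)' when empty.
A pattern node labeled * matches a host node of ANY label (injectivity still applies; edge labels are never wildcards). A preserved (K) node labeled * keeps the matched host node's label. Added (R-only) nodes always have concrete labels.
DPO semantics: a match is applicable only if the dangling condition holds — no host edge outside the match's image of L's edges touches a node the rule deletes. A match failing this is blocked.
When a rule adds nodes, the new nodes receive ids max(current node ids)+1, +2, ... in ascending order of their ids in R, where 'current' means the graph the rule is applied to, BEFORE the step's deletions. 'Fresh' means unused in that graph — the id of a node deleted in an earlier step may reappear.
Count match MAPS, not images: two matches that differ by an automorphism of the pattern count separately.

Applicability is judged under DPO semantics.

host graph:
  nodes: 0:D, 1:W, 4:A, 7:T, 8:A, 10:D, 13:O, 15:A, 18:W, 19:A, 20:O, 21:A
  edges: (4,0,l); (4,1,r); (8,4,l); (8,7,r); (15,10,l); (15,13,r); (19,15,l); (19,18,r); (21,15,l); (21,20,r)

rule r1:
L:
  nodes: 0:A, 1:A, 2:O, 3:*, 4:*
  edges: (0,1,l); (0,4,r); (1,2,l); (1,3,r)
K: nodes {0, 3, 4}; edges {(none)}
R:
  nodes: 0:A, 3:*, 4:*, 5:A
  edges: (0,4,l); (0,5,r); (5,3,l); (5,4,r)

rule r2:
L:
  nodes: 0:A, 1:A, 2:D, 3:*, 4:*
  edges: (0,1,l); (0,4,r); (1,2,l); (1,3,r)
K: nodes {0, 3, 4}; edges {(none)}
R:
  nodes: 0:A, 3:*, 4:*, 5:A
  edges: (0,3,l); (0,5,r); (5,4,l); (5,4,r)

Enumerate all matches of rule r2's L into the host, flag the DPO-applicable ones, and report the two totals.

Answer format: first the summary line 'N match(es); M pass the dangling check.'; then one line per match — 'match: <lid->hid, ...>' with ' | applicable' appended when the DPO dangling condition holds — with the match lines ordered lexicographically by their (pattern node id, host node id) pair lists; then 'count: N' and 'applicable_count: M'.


3 match(es); 1 pass the dangling check.
match: 0->8, 1->4, 2->0, 3->1, 4->7 | applicable
match: 0->19, 1->15, 2->10, 3->13, 4->18
match: 0->21, 1->15, 2->10, 3->13, 4->20
count: 3
applicable_count: 1


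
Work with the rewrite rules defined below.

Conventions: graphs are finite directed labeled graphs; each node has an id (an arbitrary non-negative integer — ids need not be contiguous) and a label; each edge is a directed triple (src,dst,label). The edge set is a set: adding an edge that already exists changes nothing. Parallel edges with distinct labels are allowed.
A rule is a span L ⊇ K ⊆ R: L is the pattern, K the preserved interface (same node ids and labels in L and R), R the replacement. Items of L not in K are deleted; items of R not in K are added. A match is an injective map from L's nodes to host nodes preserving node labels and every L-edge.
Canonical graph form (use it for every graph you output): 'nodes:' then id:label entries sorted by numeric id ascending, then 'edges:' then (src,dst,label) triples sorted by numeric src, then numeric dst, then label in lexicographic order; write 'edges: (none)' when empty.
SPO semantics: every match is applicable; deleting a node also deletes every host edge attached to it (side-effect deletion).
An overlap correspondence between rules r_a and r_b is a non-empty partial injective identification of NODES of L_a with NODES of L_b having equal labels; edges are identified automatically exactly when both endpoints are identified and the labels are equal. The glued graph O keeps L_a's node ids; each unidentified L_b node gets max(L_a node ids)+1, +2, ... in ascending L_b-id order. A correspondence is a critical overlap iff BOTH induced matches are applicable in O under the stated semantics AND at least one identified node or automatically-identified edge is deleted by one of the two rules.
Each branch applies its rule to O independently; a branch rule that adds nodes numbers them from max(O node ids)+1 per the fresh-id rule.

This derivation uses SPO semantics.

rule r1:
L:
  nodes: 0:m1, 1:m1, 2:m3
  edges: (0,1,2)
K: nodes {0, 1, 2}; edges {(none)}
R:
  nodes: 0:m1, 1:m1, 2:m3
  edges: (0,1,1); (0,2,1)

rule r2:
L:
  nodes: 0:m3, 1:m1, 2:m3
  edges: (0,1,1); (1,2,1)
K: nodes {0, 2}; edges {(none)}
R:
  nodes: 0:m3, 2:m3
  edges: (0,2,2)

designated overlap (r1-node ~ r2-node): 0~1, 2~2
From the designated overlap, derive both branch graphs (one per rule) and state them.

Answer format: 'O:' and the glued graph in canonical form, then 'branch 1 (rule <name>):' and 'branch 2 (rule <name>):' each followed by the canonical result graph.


O:
nodes: 0:m1, 1:m1, 2:m3, 3:m3
edges: (0,1,2); (0,2,1); (3,0,1)
branch 1 (rule r1):
nodes: 0:m1, 1:m1, 2:m3, 3:m3
edges: (0,1,1); (0,2,1); (3,0,1)
branch 2 (rule r2):
nodes: 1:m1, 2:m3, 3:m3
edges: (3,2,2)


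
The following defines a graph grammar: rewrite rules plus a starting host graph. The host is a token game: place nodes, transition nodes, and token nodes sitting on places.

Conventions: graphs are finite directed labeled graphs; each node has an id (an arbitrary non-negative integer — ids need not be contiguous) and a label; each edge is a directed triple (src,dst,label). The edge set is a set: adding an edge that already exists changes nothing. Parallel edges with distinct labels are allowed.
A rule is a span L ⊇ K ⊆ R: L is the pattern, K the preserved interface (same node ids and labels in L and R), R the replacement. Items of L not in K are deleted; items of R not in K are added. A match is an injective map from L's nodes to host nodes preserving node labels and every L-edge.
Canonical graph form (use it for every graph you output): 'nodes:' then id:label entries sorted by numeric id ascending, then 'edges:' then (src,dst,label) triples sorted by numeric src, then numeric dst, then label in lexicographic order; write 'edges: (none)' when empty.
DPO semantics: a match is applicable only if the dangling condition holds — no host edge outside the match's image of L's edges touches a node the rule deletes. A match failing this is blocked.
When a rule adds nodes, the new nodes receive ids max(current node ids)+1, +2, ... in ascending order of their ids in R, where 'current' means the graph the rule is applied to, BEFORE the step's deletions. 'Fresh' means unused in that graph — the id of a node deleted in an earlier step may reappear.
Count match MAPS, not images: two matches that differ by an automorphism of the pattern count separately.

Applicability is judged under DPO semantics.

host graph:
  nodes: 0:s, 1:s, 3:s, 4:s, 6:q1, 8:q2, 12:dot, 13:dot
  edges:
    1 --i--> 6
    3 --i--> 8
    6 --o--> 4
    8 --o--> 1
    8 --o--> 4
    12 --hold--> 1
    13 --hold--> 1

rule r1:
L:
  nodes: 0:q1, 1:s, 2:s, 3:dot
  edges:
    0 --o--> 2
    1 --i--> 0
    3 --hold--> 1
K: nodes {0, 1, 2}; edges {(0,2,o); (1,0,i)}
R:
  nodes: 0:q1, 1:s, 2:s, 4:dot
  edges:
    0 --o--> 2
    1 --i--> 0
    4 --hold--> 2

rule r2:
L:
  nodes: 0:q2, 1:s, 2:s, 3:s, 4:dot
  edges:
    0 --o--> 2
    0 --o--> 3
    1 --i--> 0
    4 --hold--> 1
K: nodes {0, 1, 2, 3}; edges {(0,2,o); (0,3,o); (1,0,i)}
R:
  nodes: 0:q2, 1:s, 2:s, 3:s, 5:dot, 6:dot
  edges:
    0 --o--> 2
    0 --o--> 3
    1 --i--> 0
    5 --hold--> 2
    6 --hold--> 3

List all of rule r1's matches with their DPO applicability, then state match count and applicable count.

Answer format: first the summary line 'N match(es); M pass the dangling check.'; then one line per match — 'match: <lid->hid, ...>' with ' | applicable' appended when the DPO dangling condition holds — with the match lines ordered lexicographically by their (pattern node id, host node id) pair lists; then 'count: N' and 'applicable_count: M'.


2 match(es); 2 pass the dangling check.
match: 0->6, 1->1, 2->4, 3->12 | applicable
match: 0->6, 1->1, 2->4, 3->13 | applicable
count: 2
applicable_count: 2


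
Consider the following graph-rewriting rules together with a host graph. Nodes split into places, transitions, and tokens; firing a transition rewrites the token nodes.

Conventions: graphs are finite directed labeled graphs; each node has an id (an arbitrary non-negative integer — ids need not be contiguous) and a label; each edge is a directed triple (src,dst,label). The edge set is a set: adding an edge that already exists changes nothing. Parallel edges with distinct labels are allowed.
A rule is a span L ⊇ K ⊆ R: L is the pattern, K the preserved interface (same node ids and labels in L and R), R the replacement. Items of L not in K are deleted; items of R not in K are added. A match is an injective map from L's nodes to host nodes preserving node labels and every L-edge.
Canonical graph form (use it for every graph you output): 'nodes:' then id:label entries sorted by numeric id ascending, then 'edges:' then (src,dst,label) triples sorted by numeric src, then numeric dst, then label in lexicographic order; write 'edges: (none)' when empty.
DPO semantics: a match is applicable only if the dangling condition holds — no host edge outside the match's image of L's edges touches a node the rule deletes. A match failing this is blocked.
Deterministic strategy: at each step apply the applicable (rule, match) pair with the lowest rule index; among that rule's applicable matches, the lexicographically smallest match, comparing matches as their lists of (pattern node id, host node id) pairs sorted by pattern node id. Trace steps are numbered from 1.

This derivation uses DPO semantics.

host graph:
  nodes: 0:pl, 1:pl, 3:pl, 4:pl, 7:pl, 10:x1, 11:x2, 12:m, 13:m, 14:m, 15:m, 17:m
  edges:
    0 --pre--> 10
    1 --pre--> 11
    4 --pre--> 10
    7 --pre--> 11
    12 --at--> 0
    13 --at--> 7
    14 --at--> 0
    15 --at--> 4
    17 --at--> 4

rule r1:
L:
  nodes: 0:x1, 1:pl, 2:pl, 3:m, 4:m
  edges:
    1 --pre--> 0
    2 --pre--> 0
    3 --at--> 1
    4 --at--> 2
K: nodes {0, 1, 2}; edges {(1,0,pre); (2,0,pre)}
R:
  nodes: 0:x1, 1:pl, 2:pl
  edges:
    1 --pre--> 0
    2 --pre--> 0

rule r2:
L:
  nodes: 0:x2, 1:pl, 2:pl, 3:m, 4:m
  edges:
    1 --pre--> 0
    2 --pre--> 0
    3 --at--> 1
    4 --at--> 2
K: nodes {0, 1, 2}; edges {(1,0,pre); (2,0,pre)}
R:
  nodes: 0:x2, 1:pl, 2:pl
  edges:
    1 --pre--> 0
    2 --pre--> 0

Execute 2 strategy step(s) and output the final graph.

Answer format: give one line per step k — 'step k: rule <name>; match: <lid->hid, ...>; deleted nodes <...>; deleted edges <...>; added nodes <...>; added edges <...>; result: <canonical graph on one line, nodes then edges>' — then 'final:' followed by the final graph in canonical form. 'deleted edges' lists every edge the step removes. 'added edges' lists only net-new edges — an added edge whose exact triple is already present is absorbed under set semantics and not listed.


step 1: rule r1; match: 0->10, 1->0, 2->4, 3->12, 4->15; deleted nodes 12, 15; deleted edges (12,0,at); (15,4,at); added nodes (none); added edges (none); result: nodes: 0:pl, 1:pl, 3:pl, 4:pl, 7:pl, 10:x1, 11:x2, 13:m, 14:m, 17:m edges: (0,10,pre); (1,11,pre); (4,10,pre); (7,11,pre); (13,7,at); (14,0,at); (17,4,at)
step 2: rule r1; match: 0->10, 1->0, 2->4, 3->14, 4->17; deleted nodes 14, 17; deleted edges (14,0,at); (17,4,at); added nodes (none); added edges (none); result: nodes: 0:pl, 1:pl, 3:pl, 4:pl, 7:pl, 10:x1, 11:x2, 13:m edges: (0,10,pre); (1,11,pre); (4,10,pre); (7,11,pre); (13,7,at)
final:
nodes: 0:pl, 1:pl, 3:pl, 4:pl, 7:pl, 10:x1, 11:x2, 13:m
edges: (0,10,pre); (1,11,pre); (4,10,pre); (7,11,pre); (13,7,at)
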